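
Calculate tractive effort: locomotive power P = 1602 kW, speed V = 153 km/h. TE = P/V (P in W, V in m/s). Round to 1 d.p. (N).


Convert: P = 1602 kW = 1602000 W
V = 153 / 3.6 = 42.5 m/s
TE = 1602000 / 42.5
TE = 37694.1 N

37694.1


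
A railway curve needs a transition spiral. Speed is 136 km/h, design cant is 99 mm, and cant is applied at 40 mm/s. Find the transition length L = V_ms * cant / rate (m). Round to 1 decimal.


Convert speed: V = 136 / 3.6 = 37.7778 m/s
L = 37.7778 * 99 / 40
L = 3740.0 / 40
L = 93.5 m

93.5


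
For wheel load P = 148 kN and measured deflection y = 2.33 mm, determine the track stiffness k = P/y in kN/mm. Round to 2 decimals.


Track stiffness k = P / y
k = 148 / 2.33
k = 63.52 kN/mm

63.52


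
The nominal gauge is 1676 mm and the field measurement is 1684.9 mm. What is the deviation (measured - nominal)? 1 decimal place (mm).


Deviation = measured - nominal
Deviation = 1684.9 - 1676
Deviation = 8.9 mm

8.9


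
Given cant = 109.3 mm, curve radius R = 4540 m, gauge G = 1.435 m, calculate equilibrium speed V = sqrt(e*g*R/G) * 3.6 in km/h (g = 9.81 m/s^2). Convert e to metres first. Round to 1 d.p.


Convert cant: e = 109.3 mm = 0.1093 m
V_ms = sqrt(0.1093 * 9.81 * 4540 / 1.435)
V_ms = sqrt(3392.291164) = 58.2434 m/s
V = 58.2434 * 3.6 = 209.7 km/h

209.7


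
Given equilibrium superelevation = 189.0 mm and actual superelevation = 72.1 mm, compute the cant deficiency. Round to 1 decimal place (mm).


Cant deficiency = equilibrium cant - actual cant
CD = 189.0 - 72.1
CD = 116.9 mm

116.9


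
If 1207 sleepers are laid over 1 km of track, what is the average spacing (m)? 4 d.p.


Spacing = 1000 m / number of sleepers
Spacing = 1000 / 1207
Spacing = 0.8285 m

0.8285


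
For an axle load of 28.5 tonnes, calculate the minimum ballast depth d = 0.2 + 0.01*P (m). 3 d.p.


d = 0.2 + 0.01 * 28.5
d = 0.2 + 0.285
d = 0.485 m

0.485


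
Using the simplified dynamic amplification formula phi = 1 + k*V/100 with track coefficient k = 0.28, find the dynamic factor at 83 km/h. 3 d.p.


phi = 1 + k * V / 100
phi = 1 + 0.28 * 83 / 100
phi = 1 + 0.2324
phi = 1.232

1.232


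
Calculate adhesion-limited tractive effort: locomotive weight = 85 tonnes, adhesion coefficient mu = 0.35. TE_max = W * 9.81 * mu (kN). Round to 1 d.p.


TE_max = W * g * mu
TE_max = 85 * 9.81 * 0.35
TE_max = 833.85 * 0.35
TE_max = 291.8 kN

291.8


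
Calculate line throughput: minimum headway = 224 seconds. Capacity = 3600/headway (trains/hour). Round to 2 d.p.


Capacity = 3600 / headway
Capacity = 3600 / 224
Capacity = 16.07 trains/hour

16.07


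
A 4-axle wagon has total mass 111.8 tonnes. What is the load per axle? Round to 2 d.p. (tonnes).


Load per axle = total weight / number of axles
Load = 111.8 / 4
Load = 27.95 tonnes

27.95


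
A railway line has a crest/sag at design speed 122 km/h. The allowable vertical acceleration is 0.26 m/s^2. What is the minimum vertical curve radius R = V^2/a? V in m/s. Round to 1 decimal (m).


Convert speed: V = 122 / 3.6 = 33.8889 m/s
V^2 = 1148.4568 m^2/s^2
R_v = 1148.4568 / 0.26
R_v = 4417.1 m

4417.1


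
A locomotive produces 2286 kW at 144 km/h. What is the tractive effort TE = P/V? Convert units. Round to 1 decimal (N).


Convert: P = 2286 kW = 2286000 W
V = 144 / 3.6 = 40.0 m/s
TE = 2286000 / 40.0
TE = 57150.0 N

57150.0


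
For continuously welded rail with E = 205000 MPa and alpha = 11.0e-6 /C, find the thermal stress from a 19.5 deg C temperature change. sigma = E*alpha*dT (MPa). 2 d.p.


sigma = E * alpha * dT
sigma = 205000 * 11.0e-6 * 19.5
sigma = 2.255 * 19.5
sigma = 43.97 MPa

43.97


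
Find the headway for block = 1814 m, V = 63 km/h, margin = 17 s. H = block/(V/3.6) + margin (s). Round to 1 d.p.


V = 63 / 3.6 = 17.5 m/s
Block traversal time = 1814 / 17.5 = 103.6571 s
Headway = 103.6571 + 17
Headway = 120.7 s

120.7


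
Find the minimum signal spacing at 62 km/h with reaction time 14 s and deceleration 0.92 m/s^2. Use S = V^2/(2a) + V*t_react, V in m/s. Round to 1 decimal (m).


V = 62 / 3.6 = 17.2222 m/s
Braking distance = 17.2222^2 / (2*0.92) = 161.1983 m
Sighting distance = 17.2222 * 14 = 241.1111 m
S = 161.1983 + 241.1111 = 402.3 m

402.3


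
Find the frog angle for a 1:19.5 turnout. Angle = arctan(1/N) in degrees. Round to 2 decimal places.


1/N = 1/19.5 = 0.051282
angle = arctan(0.051282) = 0.051237 rad
angle = 0.051237 * 180/pi = 2.94 degrees

2.94


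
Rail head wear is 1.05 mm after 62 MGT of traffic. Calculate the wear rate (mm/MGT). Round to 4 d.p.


Wear rate = total wear / cumulative tonnage
Rate = 1.05 / 62
Rate = 0.0169 mm/MGT

0.0169


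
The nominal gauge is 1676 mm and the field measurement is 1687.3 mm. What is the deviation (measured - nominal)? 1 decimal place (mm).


Deviation = measured - nominal
Deviation = 1687.3 - 1676
Deviation = 11.3 mm

11.3


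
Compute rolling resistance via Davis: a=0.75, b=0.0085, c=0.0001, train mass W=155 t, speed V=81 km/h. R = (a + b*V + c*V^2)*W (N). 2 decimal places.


b*V = 0.0085 * 81 = 0.6885
c*V^2 = 0.0001 * 6561 = 0.6561
R_per_t = 0.75 + 0.6885 + 0.6561 = 2.0946 N/t
R_total = 2.0946 * 155 = 324.66 N

324.66


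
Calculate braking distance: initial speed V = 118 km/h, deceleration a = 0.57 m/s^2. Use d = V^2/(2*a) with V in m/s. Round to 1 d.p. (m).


Convert speed: V = 118 / 3.6 = 32.7778 m/s
V^2 = 1074.3827
d = 1074.3827 / (2 * 0.57)
d = 1074.3827 / 1.14
d = 942.4 m

942.4


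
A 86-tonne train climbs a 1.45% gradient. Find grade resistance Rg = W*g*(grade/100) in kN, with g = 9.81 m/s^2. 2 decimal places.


Rg = W * 9.81 * grade / 100
Rg = 86 * 9.81 * 1.45 / 100
Rg = 843.66 * 0.0145
Rg = 12.23 kN

12.23


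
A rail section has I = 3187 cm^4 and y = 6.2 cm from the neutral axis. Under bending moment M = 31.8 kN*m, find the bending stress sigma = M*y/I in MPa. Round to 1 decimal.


Convert units:
M = 31.8 kN*m = 31800000 N*mm
y = 6.2 cm = 62 mm
I = 3187 cm^4 = 31870000 mm^4
sigma = 31800000 * 62 / 31870000
sigma = 61.9 MPa

61.9


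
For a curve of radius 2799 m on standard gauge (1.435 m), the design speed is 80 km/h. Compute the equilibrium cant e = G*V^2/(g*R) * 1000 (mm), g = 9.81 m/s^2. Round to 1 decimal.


Convert speed: V = 80 / 3.6 = 22.2222 m/s
Apply formula: e = 1.435 * 22.2222^2 / (9.81 * 2799)
e = 1.435 * 493.8272 / 27458.19
e = 0.025808 m = 25.8 mm

25.8


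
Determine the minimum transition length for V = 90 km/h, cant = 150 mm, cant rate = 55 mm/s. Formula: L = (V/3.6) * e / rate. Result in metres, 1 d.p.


Convert speed: V = 90 / 3.6 = 25.0 m/s
L = 25.0 * 150 / 55
L = 3750.0 / 55
L = 68.2 m

68.2


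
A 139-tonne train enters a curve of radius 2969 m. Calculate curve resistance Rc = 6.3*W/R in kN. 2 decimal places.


Rc = 6.3 * W / R
Rc = 6.3 * 139 / 2969
Rc = 875.7 / 2969
Rc = 0.29 kN

0.29


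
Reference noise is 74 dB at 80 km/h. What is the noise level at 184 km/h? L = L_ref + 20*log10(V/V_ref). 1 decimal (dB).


V/V_ref = 184 / 80 = 2.3
log10(2.3) = 0.361728
20 * 0.361728 = 7.2346
L = 74 + 7.2346 = 81.2 dB

81.2


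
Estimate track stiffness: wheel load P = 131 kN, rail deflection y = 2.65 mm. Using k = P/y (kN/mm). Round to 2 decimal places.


Track stiffness k = P / y
k = 131 / 2.65
k = 49.43 kN/mm

49.43


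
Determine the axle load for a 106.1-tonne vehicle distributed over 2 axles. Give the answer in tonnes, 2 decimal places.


Load per axle = total weight / number of axles
Load = 106.1 / 2
Load = 53.05 tonnes

53.05


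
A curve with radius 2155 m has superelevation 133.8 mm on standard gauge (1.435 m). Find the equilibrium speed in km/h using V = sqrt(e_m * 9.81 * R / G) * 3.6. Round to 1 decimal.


Convert cant: e = 133.8 mm = 0.1338 m
V_ms = sqrt(0.1338 * 9.81 * 2155 / 1.435)
V_ms = sqrt(1971.153721) = 44.3977 m/s
V = 44.3977 * 3.6 = 159.8 km/h

159.8


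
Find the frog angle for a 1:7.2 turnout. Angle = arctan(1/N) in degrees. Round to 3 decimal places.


1/N = 1/7.2 = 0.138889
angle = arctan(0.138889) = 0.138006 rad
angle = 0.138006 * 180/pi = 7.907 degrees

7.907


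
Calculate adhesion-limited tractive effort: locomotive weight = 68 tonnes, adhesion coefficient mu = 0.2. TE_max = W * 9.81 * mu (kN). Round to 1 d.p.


TE_max = W * g * mu
TE_max = 68 * 9.81 * 0.2
TE_max = 667.08 * 0.2
TE_max = 133.4 kN

133.4


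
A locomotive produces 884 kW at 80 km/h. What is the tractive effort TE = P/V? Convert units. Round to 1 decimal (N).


Convert: P = 884 kW = 884000 W
V = 80 / 3.6 = 22.2222 m/s
TE = 884000 / 22.2222
TE = 39780.0 N

39780.0


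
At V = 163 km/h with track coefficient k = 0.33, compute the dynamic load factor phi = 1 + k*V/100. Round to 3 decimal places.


phi = 1 + k * V / 100
phi = 1 + 0.33 * 163 / 100
phi = 1 + 0.5379
phi = 1.538

1.538


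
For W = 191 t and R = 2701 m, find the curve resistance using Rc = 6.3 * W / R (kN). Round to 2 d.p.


Rc = 6.3 * W / R
Rc = 6.3 * 191 / 2701
Rc = 1203.3 / 2701
Rc = 0.45 kN

0.45


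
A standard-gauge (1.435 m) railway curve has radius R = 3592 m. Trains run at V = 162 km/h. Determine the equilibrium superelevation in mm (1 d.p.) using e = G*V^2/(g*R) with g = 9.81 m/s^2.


Convert speed: V = 162 / 3.6 = 45.0 m/s
Apply formula: e = 1.435 * 45.0^2 / (9.81 * 3592)
e = 1.435 * 2025.0 / 35237.52
e = 0.082465 m = 82.5 mm

82.5


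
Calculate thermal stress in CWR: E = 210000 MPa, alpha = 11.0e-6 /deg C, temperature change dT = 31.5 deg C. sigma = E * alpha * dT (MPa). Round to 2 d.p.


sigma = E * alpha * dT
sigma = 210000 * 11.0e-6 * 31.5
sigma = 2.31 * 31.5
sigma = 72.77 MPa

72.77


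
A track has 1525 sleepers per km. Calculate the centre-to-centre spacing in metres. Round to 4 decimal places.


Spacing = 1000 m / number of sleepers
Spacing = 1000 / 1525
Spacing = 0.6557 m

0.6557


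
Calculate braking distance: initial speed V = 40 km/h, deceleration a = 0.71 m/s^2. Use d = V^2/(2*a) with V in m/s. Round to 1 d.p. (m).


Convert speed: V = 40 / 3.6 = 11.1111 m/s
V^2 = 123.4568
d = 123.4568 / (2 * 0.71)
d = 123.4568 / 1.42
d = 86.9 m

86.9


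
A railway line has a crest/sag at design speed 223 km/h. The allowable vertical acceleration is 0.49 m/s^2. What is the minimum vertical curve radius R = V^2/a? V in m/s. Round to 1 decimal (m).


Convert speed: V = 223 / 3.6 = 61.9444 m/s
V^2 = 3837.1142 m^2/s^2
R_v = 3837.1142 / 0.49
R_v = 7830.8 m

7830.8


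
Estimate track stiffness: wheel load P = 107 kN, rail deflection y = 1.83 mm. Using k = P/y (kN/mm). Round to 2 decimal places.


Track stiffness k = P / y
k = 107 / 1.83
k = 58.47 kN/mm

58.47


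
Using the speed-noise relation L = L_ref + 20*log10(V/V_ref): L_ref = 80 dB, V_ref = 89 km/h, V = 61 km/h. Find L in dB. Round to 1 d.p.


V/V_ref = 61 / 89 = 0.685393
log10(0.685393) = -0.16406
20 * -0.16406 = -3.2812
L = 80 + -3.2812 = 76.7 dB

76.7


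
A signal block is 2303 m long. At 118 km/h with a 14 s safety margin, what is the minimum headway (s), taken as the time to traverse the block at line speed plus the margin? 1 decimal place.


V = 118 / 3.6 = 32.7778 m/s
Block traversal time = 2303 / 32.7778 = 70.261 s
Headway = 70.261 + 14
Headway = 84.3 s

84.3


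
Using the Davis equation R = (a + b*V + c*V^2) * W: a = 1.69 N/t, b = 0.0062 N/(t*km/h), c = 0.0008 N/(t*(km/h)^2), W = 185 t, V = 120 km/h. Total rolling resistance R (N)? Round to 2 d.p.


b*V = 0.0062 * 120 = 0.744
c*V^2 = 0.0008 * 14400 = 11.52
R_per_t = 1.69 + 0.744 + 11.52 = 13.954 N/t
R_total = 13.954 * 185 = 2581.49 N

2581.49


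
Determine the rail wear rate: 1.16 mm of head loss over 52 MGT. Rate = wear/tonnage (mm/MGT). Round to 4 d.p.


Wear rate = total wear / cumulative tonnage
Rate = 1.16 / 52
Rate = 0.0223 mm/MGT

0.0223


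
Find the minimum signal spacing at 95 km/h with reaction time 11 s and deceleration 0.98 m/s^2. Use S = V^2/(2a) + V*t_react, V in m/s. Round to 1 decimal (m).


V = 95 / 3.6 = 26.3889 m/s
Braking distance = 26.3889^2 / (2*0.98) = 355.2926 m
Sighting distance = 26.3889 * 11 = 290.2778 m
S = 355.2926 + 290.2778 = 645.6 m

645.6


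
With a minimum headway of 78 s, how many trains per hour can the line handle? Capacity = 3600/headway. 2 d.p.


Capacity = 3600 / headway
Capacity = 3600 / 78
Capacity = 46.15 trains/hour

46.15


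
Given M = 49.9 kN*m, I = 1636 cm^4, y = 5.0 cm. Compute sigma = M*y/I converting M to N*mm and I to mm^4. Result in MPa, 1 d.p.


Convert units:
M = 49.9 kN*m = 49900000 N*mm
y = 5.0 cm = 50 mm
I = 1636 cm^4 = 16360000 mm^4
sigma = 49900000 * 50 / 16360000
sigma = 152.5 MPa

152.5


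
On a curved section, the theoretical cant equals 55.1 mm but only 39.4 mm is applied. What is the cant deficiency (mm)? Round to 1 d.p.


Cant deficiency = equilibrium cant - actual cant
CD = 55.1 - 39.4
CD = 15.7 mm

15.7


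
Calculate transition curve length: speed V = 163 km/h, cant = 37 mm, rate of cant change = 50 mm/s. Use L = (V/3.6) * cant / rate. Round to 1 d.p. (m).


Convert speed: V = 163 / 3.6 = 45.2778 m/s
L = 45.2778 * 37 / 50
L = 1675.2778 / 50
L = 33.5 m

33.5


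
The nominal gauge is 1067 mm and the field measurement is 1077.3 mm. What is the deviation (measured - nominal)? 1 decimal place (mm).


Deviation = measured - nominal
Deviation = 1077.3 - 1067
Deviation = 10.3 mm

10.3


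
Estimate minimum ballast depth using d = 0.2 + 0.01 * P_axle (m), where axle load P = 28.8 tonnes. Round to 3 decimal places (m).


d = 0.2 + 0.01 * 28.8
d = 0.2 + 0.288
d = 0.488 m

0.488


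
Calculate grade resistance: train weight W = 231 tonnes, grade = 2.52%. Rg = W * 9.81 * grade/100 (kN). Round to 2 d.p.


Rg = W * 9.81 * grade / 100
Rg = 231 * 9.81 * 2.52 / 100
Rg = 2266.11 * 0.0252
Rg = 57.11 kN

57.11


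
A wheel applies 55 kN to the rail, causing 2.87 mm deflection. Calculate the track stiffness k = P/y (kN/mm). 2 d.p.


Track stiffness k = P / y
k = 55 / 2.87
k = 19.16 kN/mm

19.16


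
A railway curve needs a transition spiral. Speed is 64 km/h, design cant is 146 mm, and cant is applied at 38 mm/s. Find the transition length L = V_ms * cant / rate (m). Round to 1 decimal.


Convert speed: V = 64 / 3.6 = 17.7778 m/s
L = 17.7778 * 146 / 38
L = 2595.5556 / 38
L = 68.3 m

68.3


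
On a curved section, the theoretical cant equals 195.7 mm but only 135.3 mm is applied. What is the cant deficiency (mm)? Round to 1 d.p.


Cant deficiency = equilibrium cant - actual cant
CD = 195.7 - 135.3
CD = 60.4 mm

60.4


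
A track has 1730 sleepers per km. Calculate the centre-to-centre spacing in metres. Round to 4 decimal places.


Spacing = 1000 m / number of sleepers
Spacing = 1000 / 1730
Spacing = 0.5780 m

0.5780


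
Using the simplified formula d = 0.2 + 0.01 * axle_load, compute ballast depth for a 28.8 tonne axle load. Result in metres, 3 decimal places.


d = 0.2 + 0.01 * 28.8
d = 0.2 + 0.288
d = 0.488 m

0.488


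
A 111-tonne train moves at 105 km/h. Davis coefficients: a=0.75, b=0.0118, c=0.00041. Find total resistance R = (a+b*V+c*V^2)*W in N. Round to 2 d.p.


b*V = 0.0118 * 105 = 1.239
c*V^2 = 0.00041 * 11025 = 4.52025
R_per_t = 0.75 + 1.239 + 4.52025 = 6.50925 N/t
R_total = 6.50925 * 111 = 722.53 N

722.53


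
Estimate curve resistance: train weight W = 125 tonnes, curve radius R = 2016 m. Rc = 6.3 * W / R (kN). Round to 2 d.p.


Rc = 6.3 * W / R
Rc = 6.3 * 125 / 2016
Rc = 787.5 / 2016
Rc = 0.39 kN

0.39


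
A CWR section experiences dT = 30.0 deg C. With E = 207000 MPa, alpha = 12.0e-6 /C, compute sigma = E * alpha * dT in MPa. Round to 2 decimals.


sigma = E * alpha * dT
sigma = 207000 * 12.0e-6 * 30.0
sigma = 2.484 * 30.0
sigma = 74.52 MPa

74.52


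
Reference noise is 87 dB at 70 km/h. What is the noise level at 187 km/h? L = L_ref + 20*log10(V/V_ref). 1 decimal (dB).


V/V_ref = 187 / 70 = 2.671429
log10(2.671429) = 0.426744
20 * 0.426744 = 8.5349
L = 87 + 8.5349 = 95.5 dB

95.5


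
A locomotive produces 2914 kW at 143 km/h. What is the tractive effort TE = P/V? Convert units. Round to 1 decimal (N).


Convert: P = 2914 kW = 2914000 W
V = 143 / 3.6 = 39.7222 m/s
TE = 2914000 / 39.7222
TE = 73359.4 N

73359.4


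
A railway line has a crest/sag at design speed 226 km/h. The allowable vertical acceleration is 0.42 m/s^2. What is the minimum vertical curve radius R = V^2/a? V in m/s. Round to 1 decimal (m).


Convert speed: V = 226 / 3.6 = 62.7778 m/s
V^2 = 3941.0494 m^2/s^2
R_v = 3941.0494 / 0.42
R_v = 9383.5 m

9383.5


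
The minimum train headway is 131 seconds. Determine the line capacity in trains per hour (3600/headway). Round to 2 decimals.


Capacity = 3600 / headway
Capacity = 3600 / 131
Capacity = 27.48 trains/hour

27.48


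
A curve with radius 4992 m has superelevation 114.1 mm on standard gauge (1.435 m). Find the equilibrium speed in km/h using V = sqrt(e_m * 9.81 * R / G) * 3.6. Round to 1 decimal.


Convert cant: e = 114.1 mm = 0.1141 m
V_ms = sqrt(0.1141 * 9.81 * 4992 / 1.435)
V_ms = sqrt(3893.833054) = 62.4006 m/s
V = 62.4006 * 3.6 = 224.6 km/h

224.6


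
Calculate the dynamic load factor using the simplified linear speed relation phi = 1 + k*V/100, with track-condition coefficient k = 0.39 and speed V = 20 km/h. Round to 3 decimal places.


phi = 1 + k * V / 100
phi = 1 + 0.39 * 20 / 100
phi = 1 + 0.078
phi = 1.078

1.078


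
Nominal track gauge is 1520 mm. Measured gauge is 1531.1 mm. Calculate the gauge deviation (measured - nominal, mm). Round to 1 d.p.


Deviation = measured - nominal
Deviation = 1531.1 - 1520
Deviation = 11.1 mm

11.1


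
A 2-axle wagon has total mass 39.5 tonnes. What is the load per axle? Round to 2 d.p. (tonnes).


Load per axle = total weight / number of axles
Load = 39.5 / 2
Load = 19.75 tonnes

19.75


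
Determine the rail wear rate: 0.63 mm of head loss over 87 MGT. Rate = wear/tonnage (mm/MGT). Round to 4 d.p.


Wear rate = total wear / cumulative tonnage
Rate = 0.63 / 87
Rate = 0.0072 mm/MGT

0.0072


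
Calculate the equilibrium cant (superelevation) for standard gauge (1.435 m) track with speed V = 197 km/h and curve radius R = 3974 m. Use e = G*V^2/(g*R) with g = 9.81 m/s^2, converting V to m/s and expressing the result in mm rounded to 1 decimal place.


Convert speed: V = 197 / 3.6 = 54.7222 m/s
Apply formula: e = 1.435 * 54.7222^2 / (9.81 * 3974)
e = 1.435 * 2994.5216 / 38984.94
e = 0.110226 m = 110.2 mm

110.2


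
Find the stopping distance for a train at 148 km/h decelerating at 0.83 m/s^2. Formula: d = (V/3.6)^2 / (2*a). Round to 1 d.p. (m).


Convert speed: V = 148 / 3.6 = 41.1111 m/s
V^2 = 1690.1235
d = 1690.1235 / (2 * 0.83)
d = 1690.1235 / 1.66
d = 1018.1 m

1018.1


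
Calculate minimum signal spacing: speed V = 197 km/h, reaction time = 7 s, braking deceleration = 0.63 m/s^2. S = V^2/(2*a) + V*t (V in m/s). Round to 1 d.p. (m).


V = 197 / 3.6 = 54.7222 m/s
Braking distance = 54.7222^2 / (2*0.63) = 2376.6044 m
Sighting distance = 54.7222 * 7 = 383.0556 m
S = 2376.6044 + 383.0556 = 2759.7 m

2759.7


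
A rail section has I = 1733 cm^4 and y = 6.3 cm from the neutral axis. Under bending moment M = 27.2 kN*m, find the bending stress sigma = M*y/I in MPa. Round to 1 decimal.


Convert units:
M = 27.2 kN*m = 27200000 N*mm
y = 6.3 cm = 63 mm
I = 1733 cm^4 = 17330000 mm^4
sigma = 27200000 * 63 / 17330000
sigma = 98.9 MPa

98.9


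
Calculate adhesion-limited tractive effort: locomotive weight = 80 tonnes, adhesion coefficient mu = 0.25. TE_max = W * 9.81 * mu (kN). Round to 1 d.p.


TE_max = W * g * mu
TE_max = 80 * 9.81 * 0.25
TE_max = 784.8 * 0.25
TE_max = 196.2 kN

196.2


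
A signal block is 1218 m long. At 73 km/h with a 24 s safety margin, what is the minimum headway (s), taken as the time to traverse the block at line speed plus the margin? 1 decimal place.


V = 73 / 3.6 = 20.2778 m/s
Block traversal time = 1218 / 20.2778 = 60.0658 s
Headway = 60.0658 + 24
Headway = 84.1 s

84.1


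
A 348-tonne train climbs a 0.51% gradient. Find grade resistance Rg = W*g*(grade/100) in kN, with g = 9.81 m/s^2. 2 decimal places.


Rg = W * 9.81 * grade / 100
Rg = 348 * 9.81 * 0.51 / 100
Rg = 3413.88 * 0.0051
Rg = 17.41 kN

17.41


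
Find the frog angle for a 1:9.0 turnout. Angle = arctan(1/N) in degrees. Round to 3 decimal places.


1/N = 1/9.0 = 0.111111
angle = arctan(0.111111) = 0.110657 rad
angle = 0.110657 * 180/pi = 6.340 degrees

6.340


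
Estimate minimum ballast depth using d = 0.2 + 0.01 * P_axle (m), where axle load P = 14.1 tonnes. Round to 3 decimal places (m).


d = 0.2 + 0.01 * 14.1
d = 0.2 + 0.141
d = 0.341 m

0.341


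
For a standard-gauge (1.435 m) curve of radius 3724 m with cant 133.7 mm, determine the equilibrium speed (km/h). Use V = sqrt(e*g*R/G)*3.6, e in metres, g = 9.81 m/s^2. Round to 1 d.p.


Convert cant: e = 133.7 mm = 0.1337 m
V_ms = sqrt(0.1337 * 9.81 * 3724 / 1.435)
V_ms = sqrt(3403.754166) = 58.3417 m/s
V = 58.3417 * 3.6 = 210.0 km/h

210.0


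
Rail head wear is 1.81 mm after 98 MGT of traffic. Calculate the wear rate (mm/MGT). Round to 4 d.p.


Wear rate = total wear / cumulative tonnage
Rate = 1.81 / 98
Rate = 0.0185 mm/MGT

0.0185


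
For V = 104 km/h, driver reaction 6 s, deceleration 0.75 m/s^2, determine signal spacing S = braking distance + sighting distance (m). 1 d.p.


V = 104 / 3.6 = 28.8889 m/s
Braking distance = 28.8889^2 / (2*0.75) = 556.3786 m
Sighting distance = 28.8889 * 6 = 173.3333 m
S = 556.3786 + 173.3333 = 729.7 m

729.7


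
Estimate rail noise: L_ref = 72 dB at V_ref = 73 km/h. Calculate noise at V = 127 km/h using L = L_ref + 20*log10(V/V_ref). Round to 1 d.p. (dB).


V/V_ref = 127 / 73 = 1.739726
log10(1.739726) = 0.240481
20 * 0.240481 = 4.8096
L = 72 + 4.8096 = 76.8 dB

76.8


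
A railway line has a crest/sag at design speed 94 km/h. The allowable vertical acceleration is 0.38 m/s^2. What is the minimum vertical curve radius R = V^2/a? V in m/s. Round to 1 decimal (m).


Convert speed: V = 94 / 3.6 = 26.1111 m/s
V^2 = 681.7901 m^2/s^2
R_v = 681.7901 / 0.38
R_v = 1794.2 m

1794.2


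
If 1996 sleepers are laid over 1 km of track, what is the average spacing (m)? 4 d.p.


Spacing = 1000 m / number of sleepers
Spacing = 1000 / 1996
Spacing = 0.5010 m

0.5010


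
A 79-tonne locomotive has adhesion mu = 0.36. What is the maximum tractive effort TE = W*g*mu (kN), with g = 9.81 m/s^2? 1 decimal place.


TE_max = W * g * mu
TE_max = 79 * 9.81 * 0.36
TE_max = 774.99 * 0.36
TE_max = 279.0 kN

279.0


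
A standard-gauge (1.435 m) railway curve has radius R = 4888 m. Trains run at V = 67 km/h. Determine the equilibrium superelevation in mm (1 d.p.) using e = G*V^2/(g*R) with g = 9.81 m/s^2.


Convert speed: V = 67 / 3.6 = 18.6111 m/s
Apply formula: e = 1.435 * 18.6111^2 / (9.81 * 4888)
e = 1.435 * 346.3735 / 47951.28
e = 0.010366 m = 10.4 mm

10.4


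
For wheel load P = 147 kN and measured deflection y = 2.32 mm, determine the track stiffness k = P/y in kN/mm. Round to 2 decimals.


Track stiffness k = P / y
k = 147 / 2.32
k = 63.36 kN/mm

63.36


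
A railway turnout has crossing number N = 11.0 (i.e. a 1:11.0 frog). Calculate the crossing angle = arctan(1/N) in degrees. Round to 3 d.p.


1/N = 1/11.0 = 0.090909
angle = arctan(0.090909) = 0.09066 rad
angle = 0.09066 * 180/pi = 5.194 degrees

5.194


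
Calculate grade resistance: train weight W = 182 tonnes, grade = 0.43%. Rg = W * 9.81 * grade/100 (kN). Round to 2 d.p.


Rg = W * 9.81 * grade / 100
Rg = 182 * 9.81 * 0.43 / 100
Rg = 1785.42 * 0.0043
Rg = 7.68 kN

7.68


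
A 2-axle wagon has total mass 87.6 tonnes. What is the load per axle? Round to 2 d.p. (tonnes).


Load per axle = total weight / number of axles
Load = 87.6 / 2
Load = 43.80 tonnes

43.80


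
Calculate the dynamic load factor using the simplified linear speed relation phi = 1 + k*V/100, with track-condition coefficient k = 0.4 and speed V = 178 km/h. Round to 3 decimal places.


phi = 1 + k * V / 100
phi = 1 + 0.4 * 178 / 100
phi = 1 + 0.712
phi = 1.712

1.712


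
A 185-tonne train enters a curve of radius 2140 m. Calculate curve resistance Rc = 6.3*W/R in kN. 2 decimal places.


Rc = 6.3 * W / R
Rc = 6.3 * 185 / 2140
Rc = 1165.5 / 2140
Rc = 0.54 kN

0.54


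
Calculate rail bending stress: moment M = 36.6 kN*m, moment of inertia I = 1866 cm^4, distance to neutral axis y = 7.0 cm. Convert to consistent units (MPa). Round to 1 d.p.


Convert units:
M = 36.6 kN*m = 36600000 N*mm
y = 7.0 cm = 70 mm
I = 1866 cm^4 = 18660000 mm^4
sigma = 36600000 * 70 / 18660000
sigma = 137.3 MPa

137.3


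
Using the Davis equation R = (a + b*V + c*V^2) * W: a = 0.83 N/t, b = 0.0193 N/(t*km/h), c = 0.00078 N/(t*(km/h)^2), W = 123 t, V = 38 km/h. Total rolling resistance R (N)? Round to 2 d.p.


b*V = 0.0193 * 38 = 0.7334
c*V^2 = 0.00078 * 1444 = 1.12632
R_per_t = 0.83 + 0.7334 + 1.12632 = 2.68972 N/t
R_total = 2.68972 * 123 = 330.84 N

330.84


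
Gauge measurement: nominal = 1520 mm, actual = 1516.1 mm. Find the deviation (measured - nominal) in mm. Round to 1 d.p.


Deviation = measured - nominal
Deviation = 1516.1 - 1520
Deviation = -3.9 mm

-3.9


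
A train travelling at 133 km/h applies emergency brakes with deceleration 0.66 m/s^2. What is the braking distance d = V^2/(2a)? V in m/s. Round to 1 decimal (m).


Convert speed: V = 133 / 3.6 = 36.9444 m/s
V^2 = 1364.892
d = 1364.892 / (2 * 0.66)
d = 1364.892 / 1.32
d = 1034.0 m

1034.0


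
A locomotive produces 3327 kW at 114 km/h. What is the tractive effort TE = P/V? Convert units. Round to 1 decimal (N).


Convert: P = 3327 kW = 3327000 W
V = 114 / 3.6 = 31.6667 m/s
TE = 3327000 / 31.6667
TE = 105063.2 N

105063.2


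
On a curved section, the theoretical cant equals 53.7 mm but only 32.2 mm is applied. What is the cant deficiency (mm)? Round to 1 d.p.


Cant deficiency = equilibrium cant - actual cant
CD = 53.7 - 32.2
CD = 21.5 mm

21.5


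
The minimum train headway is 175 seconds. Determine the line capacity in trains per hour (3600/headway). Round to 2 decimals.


Capacity = 3600 / headway
Capacity = 3600 / 175
Capacity = 20.57 trains/hour

20.57


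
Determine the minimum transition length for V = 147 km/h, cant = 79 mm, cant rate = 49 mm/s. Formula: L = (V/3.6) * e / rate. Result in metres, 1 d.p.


Convert speed: V = 147 / 3.6 = 40.8333 m/s
L = 40.8333 * 79 / 49
L = 3225.8333 / 49
L = 65.8 m

65.8


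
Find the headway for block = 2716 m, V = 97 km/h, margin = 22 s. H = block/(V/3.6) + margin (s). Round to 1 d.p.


V = 97 / 3.6 = 26.9444 m/s
Block traversal time = 2716 / 26.9444 = 100.8 s
Headway = 100.8 + 22
Headway = 122.8 s

122.8


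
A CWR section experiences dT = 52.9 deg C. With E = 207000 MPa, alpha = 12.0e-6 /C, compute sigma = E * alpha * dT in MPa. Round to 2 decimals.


sigma = E * alpha * dT
sigma = 207000 * 12.0e-6 * 52.9
sigma = 2.484 * 52.9
sigma = 131.40 MPa

131.40


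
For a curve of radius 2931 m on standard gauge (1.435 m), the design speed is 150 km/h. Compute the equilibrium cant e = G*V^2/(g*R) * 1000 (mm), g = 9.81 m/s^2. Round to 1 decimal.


Convert speed: V = 150 / 3.6 = 41.6667 m/s
Apply formula: e = 1.435 * 41.6667^2 / (9.81 * 2931)
e = 1.435 * 1736.1111 / 28753.11
e = 0.086645 m = 86.6 mm

86.6


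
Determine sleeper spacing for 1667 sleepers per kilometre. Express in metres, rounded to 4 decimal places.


Spacing = 1000 m / number of sleepers
Spacing = 1000 / 1667
Spacing = 0.5999 m

0.5999


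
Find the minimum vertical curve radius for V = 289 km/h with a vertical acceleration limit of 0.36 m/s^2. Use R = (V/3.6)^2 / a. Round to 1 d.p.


Convert speed: V = 289 / 3.6 = 80.2778 m/s
V^2 = 6444.5216 m^2/s^2
R_v = 6444.5216 / 0.36
R_v = 17901.4 m

17901.4


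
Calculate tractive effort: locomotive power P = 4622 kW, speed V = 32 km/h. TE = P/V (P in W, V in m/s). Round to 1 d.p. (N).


Convert: P = 4622 kW = 4622000 W
V = 32 / 3.6 = 8.8889 m/s
TE = 4622000 / 8.8889
TE = 519975.0 N

519975.0


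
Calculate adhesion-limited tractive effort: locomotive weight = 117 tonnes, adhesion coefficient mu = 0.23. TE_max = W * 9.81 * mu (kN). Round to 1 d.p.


TE_max = W * g * mu
TE_max = 117 * 9.81 * 0.23
TE_max = 1147.77 * 0.23
TE_max = 264.0 kN

264.0


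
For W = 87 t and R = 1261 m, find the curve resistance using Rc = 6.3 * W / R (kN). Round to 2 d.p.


Rc = 6.3 * W / R
Rc = 6.3 * 87 / 1261
Rc = 548.1 / 1261
Rc = 0.43 kN

0.43


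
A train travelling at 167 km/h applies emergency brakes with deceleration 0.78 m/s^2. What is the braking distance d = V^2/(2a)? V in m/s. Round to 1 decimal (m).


Convert speed: V = 167 / 3.6 = 46.3889 m/s
V^2 = 2151.929
d = 2151.929 / (2 * 0.78)
d = 2151.929 / 1.56
d = 1379.4 m

1379.4


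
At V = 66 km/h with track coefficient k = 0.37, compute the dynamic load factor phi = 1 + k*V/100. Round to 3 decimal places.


phi = 1 + k * V / 100
phi = 1 + 0.37 * 66 / 100
phi = 1 + 0.2442
phi = 1.244

1.244


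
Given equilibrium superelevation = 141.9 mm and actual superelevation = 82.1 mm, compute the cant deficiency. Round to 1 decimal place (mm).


Cant deficiency = equilibrium cant - actual cant
CD = 141.9 - 82.1
CD = 59.8 mm

59.8


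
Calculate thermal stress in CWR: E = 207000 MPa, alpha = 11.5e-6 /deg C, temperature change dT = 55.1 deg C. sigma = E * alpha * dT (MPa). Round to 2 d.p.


sigma = E * alpha * dT
sigma = 207000 * 11.5e-6 * 55.1
sigma = 2.3805 * 55.1
sigma = 131.17 MPa

131.17


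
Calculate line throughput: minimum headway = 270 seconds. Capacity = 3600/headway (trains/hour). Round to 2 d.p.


Capacity = 3600 / headway
Capacity = 3600 / 270
Capacity = 13.33 trains/hour

13.33


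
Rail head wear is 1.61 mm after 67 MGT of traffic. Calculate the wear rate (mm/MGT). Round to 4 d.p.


Wear rate = total wear / cumulative tonnage
Rate = 1.61 / 67
Rate = 0.0240 mm/MGT

0.0240


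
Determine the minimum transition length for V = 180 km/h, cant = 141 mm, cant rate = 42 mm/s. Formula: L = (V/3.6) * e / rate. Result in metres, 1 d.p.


Convert speed: V = 180 / 3.6 = 50.0 m/s
L = 50.0 * 141 / 42
L = 7050.0 / 42
L = 167.9 m

167.9


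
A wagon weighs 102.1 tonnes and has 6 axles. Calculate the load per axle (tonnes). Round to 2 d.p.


Load per axle = total weight / number of axles
Load = 102.1 / 6
Load = 17.02 tonnes

17.02


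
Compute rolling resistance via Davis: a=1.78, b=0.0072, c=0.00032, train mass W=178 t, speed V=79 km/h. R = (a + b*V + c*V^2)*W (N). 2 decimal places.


b*V = 0.0072 * 79 = 0.5688
c*V^2 = 0.00032 * 6241 = 1.99712
R_per_t = 1.78 + 0.5688 + 1.99712 = 4.34592 N/t
R_total = 4.34592 * 178 = 773.57 N

773.57


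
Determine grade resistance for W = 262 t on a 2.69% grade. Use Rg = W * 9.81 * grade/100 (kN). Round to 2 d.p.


Rg = W * 9.81 * grade / 100
Rg = 262 * 9.81 * 2.69 / 100
Rg = 2570.22 * 0.0269
Rg = 69.14 kN

69.14


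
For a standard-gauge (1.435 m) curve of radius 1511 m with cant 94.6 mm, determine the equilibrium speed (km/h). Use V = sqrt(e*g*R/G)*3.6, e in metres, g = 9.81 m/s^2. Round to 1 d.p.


Convert cant: e = 94.6 mm = 0.0946 m
V_ms = sqrt(0.0946 * 9.81 * 1511 / 1.435)
V_ms = sqrt(977.175809) = 31.2598 m/s
V = 31.2598 * 3.6 = 112.5 km/h

112.5


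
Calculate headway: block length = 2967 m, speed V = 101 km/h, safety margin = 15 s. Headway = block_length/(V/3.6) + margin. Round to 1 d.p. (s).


V = 101 / 3.6 = 28.0556 m/s
Block traversal time = 2967 / 28.0556 = 105.7545 s
Headway = 105.7545 + 15
Headway = 120.8 s

120.8


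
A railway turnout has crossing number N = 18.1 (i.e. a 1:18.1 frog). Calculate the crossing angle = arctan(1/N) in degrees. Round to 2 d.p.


1/N = 1/18.1 = 0.055249
angle = arctan(0.055249) = 0.055193 rad
angle = 0.055193 * 180/pi = 3.16 degrees

3.16


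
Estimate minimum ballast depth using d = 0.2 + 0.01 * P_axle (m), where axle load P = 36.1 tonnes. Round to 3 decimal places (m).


d = 0.2 + 0.01 * 36.1
d = 0.2 + 0.361
d = 0.561 m

0.561


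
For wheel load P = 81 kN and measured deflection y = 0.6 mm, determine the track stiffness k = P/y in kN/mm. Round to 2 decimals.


Track stiffness k = P / y
k = 81 / 0.6
k = 135.00 kN/mm

135.00


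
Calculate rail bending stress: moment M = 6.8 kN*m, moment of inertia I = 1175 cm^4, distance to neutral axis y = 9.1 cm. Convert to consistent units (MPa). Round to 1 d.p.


Convert units:
M = 6.8 kN*m = 6800000 N*mm
y = 9.1 cm = 91 mm
I = 1175 cm^4 = 11750000 mm^4
sigma = 6800000 * 91 / 11750000
sigma = 52.7 MPa

52.7


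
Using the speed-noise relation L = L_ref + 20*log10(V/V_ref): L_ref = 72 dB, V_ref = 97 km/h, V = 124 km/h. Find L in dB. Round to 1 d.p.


V/V_ref = 124 / 97 = 1.278351
log10(1.278351) = 0.10665
20 * 0.10665 = 2.133
L = 72 + 2.133 = 74.1 dB

74.1


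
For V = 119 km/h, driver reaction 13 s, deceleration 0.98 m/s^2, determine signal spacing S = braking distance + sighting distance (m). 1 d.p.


V = 119 / 3.6 = 33.0556 m/s
Braking distance = 33.0556^2 / (2*0.98) = 557.4846 m
Sighting distance = 33.0556 * 13 = 429.7222 m
S = 557.4846 + 429.7222 = 987.2 m

987.2


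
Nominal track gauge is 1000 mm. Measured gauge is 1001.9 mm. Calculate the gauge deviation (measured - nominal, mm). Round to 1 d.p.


Deviation = measured - nominal
Deviation = 1001.9 - 1000
Deviation = 1.9 mm

1.9


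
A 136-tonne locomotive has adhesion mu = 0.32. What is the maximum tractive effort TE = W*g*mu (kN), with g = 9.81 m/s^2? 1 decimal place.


TE_max = W * g * mu
TE_max = 136 * 9.81 * 0.32
TE_max = 1334.16 * 0.32
TE_max = 426.9 kN

426.9


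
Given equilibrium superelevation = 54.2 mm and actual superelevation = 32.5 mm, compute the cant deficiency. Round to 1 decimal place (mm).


Cant deficiency = equilibrium cant - actual cant
CD = 54.2 - 32.5
CD = 21.7 mm

21.7


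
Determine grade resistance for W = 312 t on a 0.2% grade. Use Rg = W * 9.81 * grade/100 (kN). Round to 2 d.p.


Rg = W * 9.81 * grade / 100
Rg = 312 * 9.81 * 0.2 / 100
Rg = 3060.72 * 0.002
Rg = 6.12 kN

6.12


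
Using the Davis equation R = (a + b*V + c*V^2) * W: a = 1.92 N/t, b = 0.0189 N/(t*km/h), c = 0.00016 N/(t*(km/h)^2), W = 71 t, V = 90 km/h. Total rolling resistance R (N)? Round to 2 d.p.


b*V = 0.0189 * 90 = 1.701
c*V^2 = 0.00016 * 8100 = 1.296
R_per_t = 1.92 + 1.701 + 1.296 = 4.917 N/t
R_total = 4.917 * 71 = 349.11 N

349.11


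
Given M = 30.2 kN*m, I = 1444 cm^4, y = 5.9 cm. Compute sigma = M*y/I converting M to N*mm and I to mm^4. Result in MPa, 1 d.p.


Convert units:
M = 30.2 kN*m = 30200000 N*mm
y = 5.9 cm = 59 mm
I = 1444 cm^4 = 14440000 mm^4
sigma = 30200000 * 59 / 14440000
sigma = 123.4 MPa

123.4


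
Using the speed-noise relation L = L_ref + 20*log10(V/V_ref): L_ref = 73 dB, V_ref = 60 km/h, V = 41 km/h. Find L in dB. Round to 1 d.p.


V/V_ref = 41 / 60 = 0.683333
log10(0.683333) = -0.165367
20 * -0.165367 = -3.3073
L = 73 + -3.3073 = 69.7 dB

69.7


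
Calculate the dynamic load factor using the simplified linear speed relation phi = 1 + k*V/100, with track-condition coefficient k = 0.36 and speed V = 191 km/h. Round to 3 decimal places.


phi = 1 + k * V / 100
phi = 1 + 0.36 * 191 / 100
phi = 1 + 0.6876
phi = 1.688

1.688


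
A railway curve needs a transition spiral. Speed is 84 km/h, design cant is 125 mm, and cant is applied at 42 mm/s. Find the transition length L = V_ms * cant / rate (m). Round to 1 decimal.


Convert speed: V = 84 / 3.6 = 23.3333 m/s
L = 23.3333 * 125 / 42
L = 2916.6667 / 42
L = 69.4 m

69.4


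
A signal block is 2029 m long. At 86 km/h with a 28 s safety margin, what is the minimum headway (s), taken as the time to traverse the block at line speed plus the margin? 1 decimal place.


V = 86 / 3.6 = 23.8889 m/s
Block traversal time = 2029 / 23.8889 = 84.9349 s
Headway = 84.9349 + 28
Headway = 112.9 s

112.9


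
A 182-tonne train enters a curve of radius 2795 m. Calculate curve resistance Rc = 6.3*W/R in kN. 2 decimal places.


Rc = 6.3 * W / R
Rc = 6.3 * 182 / 2795
Rc = 1146.6 / 2795
Rc = 0.41 kN

0.41


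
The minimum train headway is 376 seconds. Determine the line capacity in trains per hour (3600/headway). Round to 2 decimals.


Capacity = 3600 / headway
Capacity = 3600 / 376
Capacity = 9.57 trains/hour

9.57


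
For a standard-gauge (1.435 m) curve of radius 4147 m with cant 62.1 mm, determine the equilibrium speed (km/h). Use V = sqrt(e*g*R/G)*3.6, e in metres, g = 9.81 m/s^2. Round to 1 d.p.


Convert cant: e = 62.1 mm = 0.0621 m
V_ms = sqrt(0.0621 * 9.81 * 4147 / 1.435)
V_ms = sqrt(1760.52721) = 41.9586 m/s
V = 41.9586 * 3.6 = 151.1 km/h

151.1


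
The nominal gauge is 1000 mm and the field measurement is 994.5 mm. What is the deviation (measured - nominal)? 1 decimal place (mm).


Deviation = measured - nominal
Deviation = 994.5 - 1000
Deviation = -5.5 mm

-5.5


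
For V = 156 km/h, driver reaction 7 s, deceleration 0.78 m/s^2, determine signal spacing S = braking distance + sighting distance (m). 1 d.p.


V = 156 / 3.6 = 43.3333 m/s
Braking distance = 43.3333^2 / (2*0.78) = 1203.7037 m
Sighting distance = 43.3333 * 7 = 303.3333 m
S = 1203.7037 + 303.3333 = 1507.0 m

1507.0


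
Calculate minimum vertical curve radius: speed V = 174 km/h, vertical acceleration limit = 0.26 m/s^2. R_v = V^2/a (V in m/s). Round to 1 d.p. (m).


Convert speed: V = 174 / 3.6 = 48.3333 m/s
V^2 = 2336.1111 m^2/s^2
R_v = 2336.1111 / 0.26
R_v = 8985.0 m

8985.0


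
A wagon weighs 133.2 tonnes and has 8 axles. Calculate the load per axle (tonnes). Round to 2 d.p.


Load per axle = total weight / number of axles
Load = 133.2 / 8
Load = 16.65 tonnes

16.65


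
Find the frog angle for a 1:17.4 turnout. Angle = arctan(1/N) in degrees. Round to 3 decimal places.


1/N = 1/17.4 = 0.057471
angle = arctan(0.057471) = 0.057408 rad
angle = 0.057408 * 180/pi = 3.289 degrees

3.289


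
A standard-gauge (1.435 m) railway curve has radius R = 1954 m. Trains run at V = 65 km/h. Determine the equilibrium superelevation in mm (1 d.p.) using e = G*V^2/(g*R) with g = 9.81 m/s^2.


Convert speed: V = 65 / 3.6 = 18.0556 m/s
Apply formula: e = 1.435 * 18.0556^2 / (9.81 * 1954)
e = 1.435 * 326.0031 / 19168.74
e = 0.024405 m = 24.4 mm

24.4


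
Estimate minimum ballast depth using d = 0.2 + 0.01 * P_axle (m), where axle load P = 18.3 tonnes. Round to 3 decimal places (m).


d = 0.2 + 0.01 * 18.3
d = 0.2 + 0.183
d = 0.383 m

0.383


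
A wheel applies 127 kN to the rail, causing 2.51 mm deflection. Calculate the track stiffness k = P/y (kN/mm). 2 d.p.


Track stiffness k = P / y
k = 127 / 2.51
k = 50.60 kN/mm

50.60


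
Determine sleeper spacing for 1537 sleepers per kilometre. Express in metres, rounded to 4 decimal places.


Spacing = 1000 m / number of sleepers
Spacing = 1000 / 1537
Spacing = 0.6506 m

0.6506


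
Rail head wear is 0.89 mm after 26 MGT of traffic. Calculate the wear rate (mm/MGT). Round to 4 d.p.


Wear rate = total wear / cumulative tonnage
Rate = 0.89 / 26
Rate = 0.0342 mm/MGT

0.0342


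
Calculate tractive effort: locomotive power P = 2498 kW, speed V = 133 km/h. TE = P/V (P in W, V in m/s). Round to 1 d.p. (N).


Convert: P = 2498 kW = 2498000 W
V = 133 / 3.6 = 36.9444 m/s
TE = 2498000 / 36.9444
TE = 67615.0 N

67615.0


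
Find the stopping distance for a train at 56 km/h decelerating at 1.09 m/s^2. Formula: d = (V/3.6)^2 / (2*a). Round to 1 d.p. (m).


Convert speed: V = 56 / 3.6 = 15.5556 m/s
V^2 = 241.9753
d = 241.9753 / (2 * 1.09)
d = 241.9753 / 2.18
d = 111.0 m

111.0


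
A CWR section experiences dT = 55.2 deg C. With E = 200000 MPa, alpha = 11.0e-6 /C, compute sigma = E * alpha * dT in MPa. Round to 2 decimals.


sigma = E * alpha * dT
sigma = 200000 * 11.0e-6 * 55.2
sigma = 2.2 * 55.2
sigma = 121.44 MPa

121.44
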